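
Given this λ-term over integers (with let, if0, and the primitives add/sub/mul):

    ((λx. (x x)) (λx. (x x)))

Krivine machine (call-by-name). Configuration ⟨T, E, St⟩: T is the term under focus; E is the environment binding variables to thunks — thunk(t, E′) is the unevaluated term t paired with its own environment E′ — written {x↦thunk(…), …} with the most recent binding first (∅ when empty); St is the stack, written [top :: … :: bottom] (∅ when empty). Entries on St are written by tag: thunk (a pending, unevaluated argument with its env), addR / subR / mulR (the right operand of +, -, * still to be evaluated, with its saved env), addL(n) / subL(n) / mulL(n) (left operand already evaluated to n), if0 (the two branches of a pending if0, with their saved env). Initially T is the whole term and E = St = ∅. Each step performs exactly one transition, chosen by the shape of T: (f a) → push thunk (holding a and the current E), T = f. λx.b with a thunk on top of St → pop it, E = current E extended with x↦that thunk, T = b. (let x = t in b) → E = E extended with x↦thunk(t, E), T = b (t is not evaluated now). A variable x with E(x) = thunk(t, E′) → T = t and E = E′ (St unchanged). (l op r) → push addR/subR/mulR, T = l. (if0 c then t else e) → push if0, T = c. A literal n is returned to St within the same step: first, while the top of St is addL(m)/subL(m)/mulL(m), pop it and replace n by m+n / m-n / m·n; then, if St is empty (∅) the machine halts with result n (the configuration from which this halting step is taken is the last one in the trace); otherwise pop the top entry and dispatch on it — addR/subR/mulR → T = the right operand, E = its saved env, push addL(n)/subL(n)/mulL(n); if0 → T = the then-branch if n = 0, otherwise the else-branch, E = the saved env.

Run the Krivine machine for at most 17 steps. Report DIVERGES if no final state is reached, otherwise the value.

0. <T=((λx. (x x)) (λx. (x x))), E=∅, St=∅>
1. <T=(λx. (x x)), E=∅, St=[thunk]>
2. <T=(x x), E={x↦thunk((λx. (x x)), ∅)}, St=∅>
3. <T=x, E={x↦thunk((λx. (x x)), ∅)}, St=[thunk]>
4. <T=(λx. (x x)), E=∅, St=[thunk]>
5. <T=(x x), E={x↦thunk(x, {x↦thunk((λx. (x x)), ∅)})}, St=∅>
6. <T=x, E={x↦thunk(x, {x↦thunk((λx. (x x)), ∅)})}, St=[thunk]>
7. <T=x, E={x↦thunk((λx. (x x)), ∅)}, St=[thunk]>
8. <T=(λx. (x x)), E=∅, St=[thunk]>
9. <T=(x x), E={x↦thunk(x, {x↦thunk(x, {x↦thunk((λx. (x x)), ∅)})})}, St=∅>
10. <T=x, E={x↦thunk(x, {x↦thunk(x, {x↦thunk((λx. (x x)), ∅)})})}, St=[thunk]>
11. <T=x, E={x↦thunk(x, {x↦thunk((λx. (x x)), ∅)})}, St=[thunk]>
12. <T=x, E={x↦thunk((λx. (x x)), ∅)}, St=[thunk]>
13. <T=(λx. (x x)), E=∅, St=[thunk]>
14. <T=(x x), E={x↦thunk(x, {x↦thunk(x, {x↦thunk(x, {x↦thunk((λx. (x x)), ∅)})})})}, St=∅>
15. <T=x, E={x↦thunk(x, {x↦thunk(x, {x↦thunk(x, {x↦thunk((λx. (x x)), ∅)})})})}, St=[thunk]>
16. <T=x, E={x↦thunk(x, {x↦thunk(x, {x↦thunk((λx. (x x)), ∅)})})}, St=[thunk]>
17. <T=x, E={x↦thunk(x, {x↦thunk((λx. (x x)), ∅)})}, St=[thunk]>
→ 17 transitions taken and the configuration is still not final: no result within 17 steps

Answer: DIVERGES (no final state within 17 steps)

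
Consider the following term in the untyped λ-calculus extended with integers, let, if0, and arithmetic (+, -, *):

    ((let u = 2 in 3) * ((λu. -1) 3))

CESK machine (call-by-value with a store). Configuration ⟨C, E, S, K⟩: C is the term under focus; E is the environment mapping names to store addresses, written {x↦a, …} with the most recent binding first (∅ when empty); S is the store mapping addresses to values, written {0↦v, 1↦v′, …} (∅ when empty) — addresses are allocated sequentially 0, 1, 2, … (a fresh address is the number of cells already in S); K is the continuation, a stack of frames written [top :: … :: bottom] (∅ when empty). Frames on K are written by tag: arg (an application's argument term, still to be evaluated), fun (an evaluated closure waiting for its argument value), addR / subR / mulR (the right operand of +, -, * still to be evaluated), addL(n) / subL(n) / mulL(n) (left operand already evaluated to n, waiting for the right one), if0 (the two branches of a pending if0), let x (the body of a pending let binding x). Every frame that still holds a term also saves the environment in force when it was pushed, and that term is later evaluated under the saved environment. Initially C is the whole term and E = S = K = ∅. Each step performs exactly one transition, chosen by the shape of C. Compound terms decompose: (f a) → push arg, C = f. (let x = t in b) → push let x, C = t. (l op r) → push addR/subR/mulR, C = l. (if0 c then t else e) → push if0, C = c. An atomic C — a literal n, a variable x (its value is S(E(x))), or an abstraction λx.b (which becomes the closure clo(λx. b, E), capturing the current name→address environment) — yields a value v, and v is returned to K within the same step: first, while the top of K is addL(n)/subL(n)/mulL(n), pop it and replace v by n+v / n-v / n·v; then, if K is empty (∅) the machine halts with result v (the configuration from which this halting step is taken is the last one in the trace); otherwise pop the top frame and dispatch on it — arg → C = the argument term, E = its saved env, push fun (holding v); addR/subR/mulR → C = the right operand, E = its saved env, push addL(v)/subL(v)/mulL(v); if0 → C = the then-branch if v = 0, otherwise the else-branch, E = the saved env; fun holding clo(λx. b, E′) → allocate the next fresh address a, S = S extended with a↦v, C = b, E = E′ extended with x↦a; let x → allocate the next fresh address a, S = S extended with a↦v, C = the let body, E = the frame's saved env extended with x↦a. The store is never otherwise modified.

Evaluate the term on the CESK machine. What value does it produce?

Answer: -3

Machine steps:
[0] ⟨C=((let u = 2 in 3) * ((λu. -1) 3)); E=∅; S=∅; K=∅⟩
[1] ⟨C=(let u = 2 in 3); E=∅; S=∅; K=[mulR]⟩
[2] ⟨C=2; E=∅; S=∅; K=[let u :: mulR]⟩
[3] ⟨C=3; E={u↦0}; S={0↦2}; K=[mulR]⟩
[4] ⟨C=((λu. -1) 3); E=∅; S={0↦2}; K=[mulL(3)]⟩
[5] ⟨C=(λu. -1); E=∅; S={0↦2}; K=[arg :: mulL(3)]⟩
[6] ⟨C=3; E=∅; S={0↦2}; K=[fun :: mulL(3)]⟩
[7] ⟨C=-1; E={u↦1}; S={0↦2, 1↦3}; K=[mulL(3)]⟩
→ final value -3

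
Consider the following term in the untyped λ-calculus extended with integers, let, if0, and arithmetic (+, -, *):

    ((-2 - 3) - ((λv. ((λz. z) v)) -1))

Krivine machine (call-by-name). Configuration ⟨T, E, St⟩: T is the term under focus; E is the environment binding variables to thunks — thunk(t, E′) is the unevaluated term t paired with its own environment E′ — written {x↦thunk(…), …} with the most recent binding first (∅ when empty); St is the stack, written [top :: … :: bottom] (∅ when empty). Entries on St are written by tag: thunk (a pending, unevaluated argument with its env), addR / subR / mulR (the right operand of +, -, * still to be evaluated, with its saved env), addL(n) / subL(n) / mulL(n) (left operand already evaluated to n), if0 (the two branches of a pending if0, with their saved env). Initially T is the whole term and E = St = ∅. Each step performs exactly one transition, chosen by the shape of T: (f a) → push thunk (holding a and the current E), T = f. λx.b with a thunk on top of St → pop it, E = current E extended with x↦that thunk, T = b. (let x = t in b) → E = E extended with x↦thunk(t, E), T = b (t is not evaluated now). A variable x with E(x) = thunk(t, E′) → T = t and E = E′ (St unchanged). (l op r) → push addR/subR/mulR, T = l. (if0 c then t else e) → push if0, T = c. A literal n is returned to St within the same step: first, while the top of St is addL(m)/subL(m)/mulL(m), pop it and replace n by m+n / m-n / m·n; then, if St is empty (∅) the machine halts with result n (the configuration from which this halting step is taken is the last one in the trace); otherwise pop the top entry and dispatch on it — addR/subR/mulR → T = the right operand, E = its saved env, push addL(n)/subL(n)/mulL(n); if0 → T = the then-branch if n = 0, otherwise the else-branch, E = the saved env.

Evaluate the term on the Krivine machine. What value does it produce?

Answer: -4

Execution trace:
0. <T=((-2 - 3) - ((λv. ((λz. z) v)) -1)), E=∅, St=∅>
1. <T=(-2 - 3), E=∅, St=[subR]>
2. <T=-2, E=∅, St=[subR :: subR]>
3. <T=3, E=∅, St=[subL(-2) :: subR]>
4. <T=((λv. ((λz. z) v)) -1), E=∅, St=[subL(-5)]>
5. <T=(λv. ((λz. z) v)), E=∅, St=[thunk :: subL(-5)]>
6. <T=((λz. z) v), E={v↦thunk(-1, ∅)}, St=[subL(-5)]>
7. <T=(λz. z), E={v↦thunk(-1, ∅)}, St=[thunk :: subL(-5)]>
8. <T=z, E={z↦thunk(v, {v↦thunk(-1, ∅)}), v↦thunk(-1, ∅)}, St=[subL(-5)]>
9. <T=v, E={v↦thunk(-1, ∅)}, St=[subL(-5)]>
10. <T=-1, E=∅, St=[subL(-5)]>
→ final value -4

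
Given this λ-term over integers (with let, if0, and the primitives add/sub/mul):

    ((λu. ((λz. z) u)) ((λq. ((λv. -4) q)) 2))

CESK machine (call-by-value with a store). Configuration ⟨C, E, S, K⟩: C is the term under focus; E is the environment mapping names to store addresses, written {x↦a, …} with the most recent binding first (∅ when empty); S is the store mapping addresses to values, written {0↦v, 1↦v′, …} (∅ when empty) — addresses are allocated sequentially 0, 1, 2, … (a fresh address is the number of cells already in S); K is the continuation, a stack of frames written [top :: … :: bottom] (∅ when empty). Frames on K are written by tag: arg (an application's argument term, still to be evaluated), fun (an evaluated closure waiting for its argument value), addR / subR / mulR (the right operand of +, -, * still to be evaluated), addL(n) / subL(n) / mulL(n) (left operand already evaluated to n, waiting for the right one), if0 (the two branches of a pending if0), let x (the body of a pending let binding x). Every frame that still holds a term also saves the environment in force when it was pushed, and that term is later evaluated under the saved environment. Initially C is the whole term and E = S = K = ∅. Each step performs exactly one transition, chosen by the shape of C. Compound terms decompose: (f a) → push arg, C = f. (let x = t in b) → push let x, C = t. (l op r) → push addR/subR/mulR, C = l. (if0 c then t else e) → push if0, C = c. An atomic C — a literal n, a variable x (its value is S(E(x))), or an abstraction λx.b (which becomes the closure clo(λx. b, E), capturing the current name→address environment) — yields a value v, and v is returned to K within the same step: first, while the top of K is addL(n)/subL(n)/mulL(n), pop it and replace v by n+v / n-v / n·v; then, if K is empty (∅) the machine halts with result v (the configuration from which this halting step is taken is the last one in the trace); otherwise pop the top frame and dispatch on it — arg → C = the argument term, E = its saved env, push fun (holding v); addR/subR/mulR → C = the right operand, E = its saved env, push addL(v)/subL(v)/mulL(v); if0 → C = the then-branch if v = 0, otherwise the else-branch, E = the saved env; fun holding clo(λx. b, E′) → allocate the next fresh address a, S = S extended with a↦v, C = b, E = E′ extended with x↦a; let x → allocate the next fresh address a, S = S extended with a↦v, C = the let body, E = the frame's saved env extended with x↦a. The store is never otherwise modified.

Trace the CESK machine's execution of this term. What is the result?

Answer: -4

Machine steps:
[0] [C=((λu. ((λz. z) u)) ((λq. ((λv. -4) q)) 2)) | E=∅ | S=∅ | K=∅]
[1] [C=(λu. ((λz. z) u)) | E=∅ | S=∅ | K=[arg]]
[2] [C=((λq. ((λv. -4) q)) 2) | E=∅ | S=∅ | K=[fun]]
[3] [C=(λq. ((λv. -4) q)) | E=∅ | S=∅ | K=[arg :: fun]]
[4] [C=2 | E=∅ | S=∅ | K=[fun :: fun]]
[5] [C=((λv. -4) q) | E={q↦0} | S={0↦2} | K=[fun]]
[6] [C=(λv. -4) | E={q↦0} | S={0↦2} | K=[arg :: fun]]
[7] [C=q | E={q↦0} | S={0↦2} | K=[fun :: fun]]
[8] [C=-4 | E={v↦1, q↦0} | S={0↦2, 1↦2} | K=[fun]]
[9] [C=((λz. z) u) | E={u↦2} | S={0↦2, 1↦2, 2↦-4} | K=∅]
[10] [C=(λz. z) | E={u↦2} | S={0↦2, 1↦2, 2↦-4} | K=[arg]]
[11] [C=u | E={u↦2} | S={0↦2, 1↦2, 2↦-4} | K=[fun]]
[12] [C=z | E={z↦3, u↦2} | S={0↦2, 1↦2, 2↦-4, 3↦-4} | K=∅]
→ final value -4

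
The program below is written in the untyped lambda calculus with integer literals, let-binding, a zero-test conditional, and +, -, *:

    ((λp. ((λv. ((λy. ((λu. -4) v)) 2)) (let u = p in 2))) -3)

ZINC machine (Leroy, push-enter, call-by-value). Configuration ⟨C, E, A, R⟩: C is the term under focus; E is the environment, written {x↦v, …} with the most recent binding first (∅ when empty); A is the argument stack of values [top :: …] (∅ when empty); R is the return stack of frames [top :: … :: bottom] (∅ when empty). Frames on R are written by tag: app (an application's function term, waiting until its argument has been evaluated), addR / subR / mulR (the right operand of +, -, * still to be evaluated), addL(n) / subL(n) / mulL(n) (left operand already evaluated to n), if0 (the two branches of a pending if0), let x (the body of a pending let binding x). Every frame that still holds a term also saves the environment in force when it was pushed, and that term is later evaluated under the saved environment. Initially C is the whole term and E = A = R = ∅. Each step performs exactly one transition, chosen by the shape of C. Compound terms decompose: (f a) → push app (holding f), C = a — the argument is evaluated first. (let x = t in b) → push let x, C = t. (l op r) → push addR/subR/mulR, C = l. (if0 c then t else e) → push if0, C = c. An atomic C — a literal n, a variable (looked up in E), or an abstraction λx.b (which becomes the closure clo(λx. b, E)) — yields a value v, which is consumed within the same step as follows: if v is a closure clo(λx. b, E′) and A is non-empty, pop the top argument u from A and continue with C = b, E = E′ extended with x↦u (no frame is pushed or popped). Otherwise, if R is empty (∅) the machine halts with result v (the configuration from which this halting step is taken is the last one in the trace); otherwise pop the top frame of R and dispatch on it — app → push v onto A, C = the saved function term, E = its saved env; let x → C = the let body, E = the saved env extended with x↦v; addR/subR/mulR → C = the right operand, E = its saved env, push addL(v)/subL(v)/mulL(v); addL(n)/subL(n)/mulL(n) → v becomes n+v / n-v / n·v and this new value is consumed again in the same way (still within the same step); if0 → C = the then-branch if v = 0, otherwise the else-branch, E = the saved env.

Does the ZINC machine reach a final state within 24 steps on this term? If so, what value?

Answer: -4

Machine steps:
t=0: <C=((λp. ((λv. ((λy. ((λu. -4) v)) 2)) (let u = p in 2))) -3), E=∅, A=∅, R=∅>
t=1: <C=-3, E=∅, A=∅, R=[app]>
t=2: <C=(λp. ((λv. ((λy. ((λu. -4) v)) 2)) (let u = p in 2))), E=∅, A=[-3], R=∅>
t=3: <C=((λv. ((λy. ((λu. -4) v)) 2)) (let u = p in 2)), E={p↦-3}, A=∅, R=∅>
t=4: <C=(let u = p in 2), E={p↦-3}, A=∅, R=[app]>
t=5: <C=p, E={p↦-3}, A=∅, R=[let u :: app]>
t=6: <C=2, E={u↦-3, p↦-3}, A=∅, R=[app]>
t=7: <C=(λv. ((λy. ((λu. -4) v)) 2)), E={p↦-3}, A=[2], R=∅>
t=8: <C=((λy. ((λu. -4) v)) 2), E={v↦2, p↦-3}, A=∅, R=∅>
t=9: <C=2, E={v↦2, p↦-3}, A=∅, R=[app]>
t=10: <C=(λy. ((λu. -4) v)), E={v↦2, p↦-3}, A=[2], R=∅>
t=11: <C=((λu. -4) v), E={y↦2, v↦2, p↦-3}, A=∅, R=∅>
t=12: <C=v, E={y↦2, v↦2, p↦-3}, A=∅, R=[app]>
t=13: <C=(λu. -4), E={y↦2, v↦2, p↦-3}, A=[2], R=∅>
t=14: <C=-4, E={u↦2, y↦2, v↦2, p↦-3}, A=∅, R=∅>
→ final value -4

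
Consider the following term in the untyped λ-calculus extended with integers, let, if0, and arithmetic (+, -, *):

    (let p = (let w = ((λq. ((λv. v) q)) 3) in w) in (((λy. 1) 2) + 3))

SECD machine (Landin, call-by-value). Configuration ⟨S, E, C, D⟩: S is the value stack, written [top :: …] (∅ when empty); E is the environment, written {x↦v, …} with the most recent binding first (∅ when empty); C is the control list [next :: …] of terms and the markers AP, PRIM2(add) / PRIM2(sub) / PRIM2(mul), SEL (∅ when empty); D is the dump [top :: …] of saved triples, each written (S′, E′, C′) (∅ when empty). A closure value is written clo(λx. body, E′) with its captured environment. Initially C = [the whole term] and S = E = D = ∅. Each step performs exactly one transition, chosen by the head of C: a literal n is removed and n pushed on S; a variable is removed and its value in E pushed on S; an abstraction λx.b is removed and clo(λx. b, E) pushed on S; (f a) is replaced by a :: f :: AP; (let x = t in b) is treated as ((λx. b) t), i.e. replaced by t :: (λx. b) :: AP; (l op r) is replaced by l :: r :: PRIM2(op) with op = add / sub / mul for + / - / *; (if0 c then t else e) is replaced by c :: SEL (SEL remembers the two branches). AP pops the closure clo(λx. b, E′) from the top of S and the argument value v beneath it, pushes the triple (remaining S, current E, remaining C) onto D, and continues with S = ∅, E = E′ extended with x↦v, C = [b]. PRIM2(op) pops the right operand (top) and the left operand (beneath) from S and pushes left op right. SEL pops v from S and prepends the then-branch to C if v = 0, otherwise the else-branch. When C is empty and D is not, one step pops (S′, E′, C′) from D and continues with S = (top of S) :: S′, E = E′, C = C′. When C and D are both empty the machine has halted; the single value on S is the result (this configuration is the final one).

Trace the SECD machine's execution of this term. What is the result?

Answer: 4

Derivation:
step 0: <S=∅, E=∅, C=[(let p = (let w = ((λq. ((λv. v) q)) 3) in w) in (((λy. 1) 2) + 3))], D=∅>
step 1: <S=∅, E=∅, C=[(let w = ((λq. ((λv. v) q)) 3) in w) :: (λp. (((λy. 1) 2) + 3)) :: AP], D=∅>
step 2: <S=∅, E=∅, C=[((λq. ((λv. v) q)) 3) :: (λw. w) :: AP :: (λp. (((λy. 1) 2) + 3)) :: AP], D=∅>
step 3: <S=∅, E=∅, C=[3 :: (λq. ((λv. v) q)) :: AP :: (λw. w) :: AP :: (λp. (((λy. 1) 2) + 3)) :: AP], D=∅>
step 4: <S=[3], E=∅, C=[(λq. ((λv. v) q)) :: AP :: (λw. w) :: AP :: (λp. (((λy. 1) 2) + 3)) :: AP], D=∅>
step 5: <S=[clo(λq. ((λv. v) q), ∅) :: 3], E=∅, C=[AP :: (λw. w) :: AP :: (λp. (((λy. 1) 2) + 3)) :: AP], D=∅>
step 6: <S=∅, E={q↦3}, C=[((λv. v) q)], D=[(∅, ∅, [(λw. w) :: AP :: (λp. (((λy. 1) 2) + 3)) :: AP])]>
step 7: <S=∅, E={q↦3}, C=[q :: (λv. v) :: AP], D=[(∅, ∅, [(λw. w) :: AP :: (λp. (((λy. 1) 2) + 3)) :: AP])]>
step 8: <S=[3], E={q↦3}, C=[(λv. v) :: AP], D=[(∅, ∅, [(λw. w) :: AP :: (λp. (((λy. 1) 2) + 3)) :: AP])]>
step 9: <S=[clo(λv. v, {q↦3}) :: 3], E={q↦3}, C=[AP], D=[(∅, ∅, [(λw. w) :: AP :: (λp. (((λy. 1) 2) + 3)) :: AP])]>
step 10: <S=∅, E={v↦3, q↦3}, C=[v], D=[(∅, {q↦3}, ∅) :: (∅, ∅, [(λw. w) :: AP :: (λp. (((λy. 1) 2) + 3)) :: AP])]>
step 11: <S=[3], E={v↦3, q↦3}, C=∅, D=[(∅, {q↦3}, ∅) :: (∅, ∅, [(λw. w) :: AP :: (λp. (((λy. 1) 2) + 3)) :: AP])]>
step 12: <S=[3], E={q↦3}, C=∅, D=[(∅, ∅, [(λw. w) :: AP :: (λp. (((λy. 1) 2) + 3)) :: AP])]>
step 13: <S=[3], E=∅, C=[(λw. w) :: AP :: (λp. (((λy. 1) 2) + 3)) :: AP], D=∅>
step 14: <S=[clo(λw. w, ∅) :: 3], E=∅, C=[AP :: (λp. (((λy. 1) 2) + 3)) :: AP], D=∅>
step 15: <S=∅, E={w↦3}, C=[w], D=[(∅, ∅, [(λp. (((λy. 1) 2) + 3)) :: AP])]>
step 16: <S=[3], E={w↦3}, C=∅, D=[(∅, ∅, [(λp. (((λy. 1) 2) + 3)) :: AP])]>
step 17: <S=[3], E=∅, C=[(λp. (((λy. 1) 2) + 3)) :: AP], D=∅>
step 18: <S=[clo(λp. (((λy. 1) 2) + 3), ∅) :: 3], E=∅, C=[AP], D=∅>
step 19: <S=∅, E={p↦3}, C=[(((λy. 1) 2) + 3)], D=[(∅, ∅, ∅)]>
step 20: <S=∅, E={p↦3}, C=[((λy. 1) 2) :: 3 :: PRIM2(add)], D=[(∅, ∅, ∅)]>
step 21: <S=∅, E={p↦3}, C=[2 :: (λy. 1) :: AP :: 3 :: PRIM2(add)], D=[(∅, ∅, ∅)]>
step 22: <S=[2], E={p↦3}, C=[(λy. 1) :: AP :: 3 :: PRIM2(add)], D=[(∅, ∅, ∅)]>
step 23: <S=[clo(λy. 1, {p↦3}) :: 2], E={p↦3}, C=[AP :: 3 :: PRIM2(add)], D=[(∅, ∅, ∅)]>
step 24: <S=∅, E={y↦2, p↦3}, C=[1], D=[(∅, {p↦3}, [3 :: PRIM2(add)]) :: (∅, ∅, ∅)]>
step 25: <S=[1], E={y↦2, p↦3}, C=∅, D=[(∅, {p↦3}, [3 :: PRIM2(add)]) :: (∅, ∅, ∅)]>
step 26: <S=[1], E={p↦3}, C=[3 :: PRIM2(add)], D=[(∅, ∅, ∅)]>
step 27: <S=[3 :: 1], E={p↦3}, C=[PRIM2(add)], D=[(∅, ∅, ∅)]>
step 28: <S=[4], E={p↦3}, C=∅, D=[(∅, ∅, ∅)]>
step 29: <S=[4], E=∅, C=∅, D=∅>
→ final value 4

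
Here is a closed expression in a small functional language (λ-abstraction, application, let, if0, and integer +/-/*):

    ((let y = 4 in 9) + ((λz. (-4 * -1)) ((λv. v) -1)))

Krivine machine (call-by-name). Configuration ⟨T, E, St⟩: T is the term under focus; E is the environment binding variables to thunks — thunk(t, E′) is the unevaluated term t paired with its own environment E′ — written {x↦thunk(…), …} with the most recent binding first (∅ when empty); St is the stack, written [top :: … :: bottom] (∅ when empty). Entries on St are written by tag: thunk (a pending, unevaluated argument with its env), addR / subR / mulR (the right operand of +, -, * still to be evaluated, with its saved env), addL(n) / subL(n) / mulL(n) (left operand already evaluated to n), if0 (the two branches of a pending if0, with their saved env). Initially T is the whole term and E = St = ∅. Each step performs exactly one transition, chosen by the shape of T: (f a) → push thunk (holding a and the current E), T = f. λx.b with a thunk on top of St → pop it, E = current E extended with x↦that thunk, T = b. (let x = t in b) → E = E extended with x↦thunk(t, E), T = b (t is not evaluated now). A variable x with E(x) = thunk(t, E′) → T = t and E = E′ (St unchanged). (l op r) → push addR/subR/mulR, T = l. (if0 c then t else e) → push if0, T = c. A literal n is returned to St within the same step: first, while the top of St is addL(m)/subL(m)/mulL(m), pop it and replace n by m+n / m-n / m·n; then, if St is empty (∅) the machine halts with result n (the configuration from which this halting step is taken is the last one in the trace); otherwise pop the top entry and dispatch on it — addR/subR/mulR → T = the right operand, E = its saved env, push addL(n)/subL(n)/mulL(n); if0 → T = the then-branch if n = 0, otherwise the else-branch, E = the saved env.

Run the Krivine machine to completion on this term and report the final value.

t=0: <T=((let y = 4 in 9) + ((λz. (-4 * -1)) ((λv. v) -1))), E=∅, St=∅>
t=1: <T=(let y = 4 in 9), E=∅, St=[addR]>
t=2: <T=9, E={y↦thunk(4, ∅)}, St=[addR]>
t=3: <T=((λz. (-4 * -1)) ((λv. v) -1)), E=∅, St=[addL(9)]>
t=4: <T=(λz. (-4 * -1)), E=∅, St=[thunk :: addL(9)]>
t=5: <T=(-4 * -1), E={z↦thunk(((λv. v) -1), ∅)}, St=[addL(9)]>
t=6: <T=-4, E={z↦thunk(((λv. v) -1), ∅)}, St=[mulR :: addL(9)]>
t=7: <T=-1, E={z↦thunk(((λv. v) -1), ∅)}, St=[mulL(-4) :: addL(9)]>
→ final value 13

Answer: 13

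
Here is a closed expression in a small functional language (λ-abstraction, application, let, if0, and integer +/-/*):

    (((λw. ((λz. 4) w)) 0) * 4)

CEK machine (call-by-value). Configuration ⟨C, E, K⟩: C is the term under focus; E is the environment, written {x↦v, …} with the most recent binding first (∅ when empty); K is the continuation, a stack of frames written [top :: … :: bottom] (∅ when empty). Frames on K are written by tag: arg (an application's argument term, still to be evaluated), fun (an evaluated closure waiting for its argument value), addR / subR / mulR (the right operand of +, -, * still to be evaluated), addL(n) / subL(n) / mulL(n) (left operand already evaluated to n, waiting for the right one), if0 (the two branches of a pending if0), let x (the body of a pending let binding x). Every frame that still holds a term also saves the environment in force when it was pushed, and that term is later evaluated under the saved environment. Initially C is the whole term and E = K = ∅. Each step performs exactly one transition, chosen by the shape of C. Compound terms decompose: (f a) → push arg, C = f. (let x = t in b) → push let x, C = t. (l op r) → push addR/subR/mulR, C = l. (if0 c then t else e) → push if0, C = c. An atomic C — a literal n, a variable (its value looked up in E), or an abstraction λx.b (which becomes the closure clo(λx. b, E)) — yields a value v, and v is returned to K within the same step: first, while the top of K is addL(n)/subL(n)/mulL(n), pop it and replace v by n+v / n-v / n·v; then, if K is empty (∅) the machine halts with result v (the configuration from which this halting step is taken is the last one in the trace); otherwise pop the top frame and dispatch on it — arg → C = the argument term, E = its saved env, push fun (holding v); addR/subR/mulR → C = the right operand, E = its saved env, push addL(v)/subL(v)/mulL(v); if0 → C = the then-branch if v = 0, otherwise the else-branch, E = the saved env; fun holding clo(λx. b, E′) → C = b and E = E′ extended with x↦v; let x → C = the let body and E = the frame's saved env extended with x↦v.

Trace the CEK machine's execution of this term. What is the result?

step 0: ⟨C=(((λw. ((λz. 4) w)) 0) * 4); E=∅; K=∅⟩
step 1: ⟨C=((λw. ((λz. 4) w)) 0); E=∅; K=[mulR]⟩
step 2: ⟨C=(λw. ((λz. 4) w)); E=∅; K=[arg :: mulR]⟩
step 3: ⟨C=0; E=∅; K=[fun :: mulR]⟩
step 4: ⟨C=((λz. 4) w); E={w↦0}; K=[mulR]⟩
step 5: ⟨C=(λz. 4); E={w↦0}; K=[arg :: mulR]⟩
step 6: ⟨C=w; E={w↦0}; K=[fun :: mulR]⟩
step 7: ⟨C=4; E={z↦0, w↦0}; K=[mulR]⟩
step 8: ⟨C=4; E=∅; K=[mulL(4)]⟩
→ final value 16

Answer: 16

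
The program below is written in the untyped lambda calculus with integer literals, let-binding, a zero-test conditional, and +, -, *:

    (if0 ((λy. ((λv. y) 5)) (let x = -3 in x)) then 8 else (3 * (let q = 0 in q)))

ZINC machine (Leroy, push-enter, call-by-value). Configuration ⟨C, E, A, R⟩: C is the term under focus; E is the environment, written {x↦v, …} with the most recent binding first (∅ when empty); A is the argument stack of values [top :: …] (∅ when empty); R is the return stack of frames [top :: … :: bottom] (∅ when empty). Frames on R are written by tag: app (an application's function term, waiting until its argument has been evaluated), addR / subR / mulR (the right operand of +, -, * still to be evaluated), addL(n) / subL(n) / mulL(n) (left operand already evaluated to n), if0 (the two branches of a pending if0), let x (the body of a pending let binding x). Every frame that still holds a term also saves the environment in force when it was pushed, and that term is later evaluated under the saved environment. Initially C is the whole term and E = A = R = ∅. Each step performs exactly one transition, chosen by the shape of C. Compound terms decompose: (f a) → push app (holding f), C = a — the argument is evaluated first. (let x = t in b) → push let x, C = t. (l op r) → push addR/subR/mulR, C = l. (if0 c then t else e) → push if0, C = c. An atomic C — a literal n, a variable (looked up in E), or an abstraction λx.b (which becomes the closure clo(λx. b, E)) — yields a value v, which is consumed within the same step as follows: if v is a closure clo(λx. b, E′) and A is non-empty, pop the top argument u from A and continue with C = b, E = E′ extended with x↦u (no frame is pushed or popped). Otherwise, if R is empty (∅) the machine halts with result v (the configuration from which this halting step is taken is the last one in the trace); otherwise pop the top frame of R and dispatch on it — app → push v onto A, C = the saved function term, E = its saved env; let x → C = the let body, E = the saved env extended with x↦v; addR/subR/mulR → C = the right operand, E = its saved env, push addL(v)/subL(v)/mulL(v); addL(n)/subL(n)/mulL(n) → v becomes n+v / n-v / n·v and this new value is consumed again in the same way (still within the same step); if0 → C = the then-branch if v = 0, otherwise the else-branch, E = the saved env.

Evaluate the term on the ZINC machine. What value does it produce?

Answer: 0

Execution trace:
step 0: ⟨C=(if0 ((λy. ((λv. y) 5)) (let x = -3 in x)) then 8 else (3 * (let q = 0 in q))); E=∅; A=∅; R=∅⟩
step 1: ⟨C=((λy. ((λv. y) 5)) (let x = -3 in x)); E=∅; A=∅; R=[if0]⟩
step 2: ⟨C=(let x = -3 in x); E=∅; A=∅; R=[app :: if0]⟩
step 3: ⟨C=-3; E=∅; A=∅; R=[let x :: app :: if0]⟩
step 4: ⟨C=x; E={x↦-3}; A=∅; R=[app :: if0]⟩
step 5: ⟨C=(λy. ((λv. y) 5)); E=∅; A=[-3]; R=[if0]⟩
step 6: ⟨C=((λv. y) 5); E={y↦-3}; A=∅; R=[if0]⟩
step 7: ⟨C=5; E={y↦-3}; A=∅; R=[app :: if0]⟩
step 8: ⟨C=(λv. y); E={y↦-3}; A=[5]; R=[if0]⟩
step 9: ⟨C=y; E={v↦5, y↦-3}; A=∅; R=[if0]⟩
step 10: ⟨C=(3 * (let q = 0 in q)); E=∅; A=∅; R=∅⟩
step 11: ⟨C=3; E=∅; A=∅; R=[mulR]⟩
step 12: ⟨C=(let q = 0 in q); E=∅; A=∅; R=[mulL(3)]⟩
step 13: ⟨C=0; E=∅; A=∅; R=[let q :: mulL(3)]⟩
step 14: ⟨C=q; E={q↦0}; A=∅; R=[mulL(3)]⟩
→ final value 0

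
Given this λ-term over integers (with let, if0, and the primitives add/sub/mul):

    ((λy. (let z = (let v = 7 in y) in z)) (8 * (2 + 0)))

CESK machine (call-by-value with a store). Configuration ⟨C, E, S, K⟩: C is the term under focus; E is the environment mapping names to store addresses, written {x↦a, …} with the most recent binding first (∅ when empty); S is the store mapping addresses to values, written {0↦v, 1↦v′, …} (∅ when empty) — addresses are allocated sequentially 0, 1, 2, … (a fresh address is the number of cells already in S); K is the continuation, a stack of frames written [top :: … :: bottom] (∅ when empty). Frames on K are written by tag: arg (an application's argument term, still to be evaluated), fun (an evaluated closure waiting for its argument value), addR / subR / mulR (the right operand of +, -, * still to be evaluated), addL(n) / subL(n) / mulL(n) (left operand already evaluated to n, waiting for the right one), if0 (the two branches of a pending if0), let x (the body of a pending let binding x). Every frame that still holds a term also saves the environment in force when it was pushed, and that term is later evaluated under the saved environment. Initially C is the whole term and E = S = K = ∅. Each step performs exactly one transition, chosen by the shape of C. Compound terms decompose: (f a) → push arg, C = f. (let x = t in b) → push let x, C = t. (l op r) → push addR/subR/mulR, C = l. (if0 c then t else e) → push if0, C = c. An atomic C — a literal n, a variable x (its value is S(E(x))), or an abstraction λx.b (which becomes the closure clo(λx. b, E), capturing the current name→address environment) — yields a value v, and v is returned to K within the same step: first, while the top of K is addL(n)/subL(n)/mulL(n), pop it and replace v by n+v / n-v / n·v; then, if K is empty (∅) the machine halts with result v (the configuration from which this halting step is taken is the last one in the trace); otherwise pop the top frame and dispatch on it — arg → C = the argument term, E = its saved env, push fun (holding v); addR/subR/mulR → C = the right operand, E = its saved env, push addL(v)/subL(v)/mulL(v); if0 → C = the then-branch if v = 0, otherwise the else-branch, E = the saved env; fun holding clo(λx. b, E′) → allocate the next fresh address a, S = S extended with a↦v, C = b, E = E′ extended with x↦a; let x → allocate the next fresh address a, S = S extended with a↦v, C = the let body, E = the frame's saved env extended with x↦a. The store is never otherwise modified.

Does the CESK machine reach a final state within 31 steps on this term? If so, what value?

0. <C=((λy. (let z = (let v = 7 in y) in z)) (8 * (2 + 0))), E=∅, S=∅, K=∅>
1. <C=(λy. (let z = (let v = 7 in y) in z)), E=∅, S=∅, K=[arg]>
2. <C=(8 * (2 + 0)), E=∅, S=∅, K=[fun]>
3. <C=8, E=∅, S=∅, K=[mulR :: fun]>
4. <C=(2 + 0), E=∅, S=∅, K=[mulL(8) :: fun]>
5. <C=2, E=∅, S=∅, K=[addR :: mulL(8) :: fun]>
6. <C=0, E=∅, S=∅, K=[addL(2) :: mulL(8) :: fun]>
7. <C=(let z = (let v = 7 in y) in z), E={y↦0}, S={0↦16}, K=∅>
8. <C=(let v = 7 in y), E={y↦0}, S={0↦16}, K=[let z]>
9. <C=7, E={y↦0}, S={0↦16}, K=[let v :: let z]>
10. <C=y, E={v↦1, y↦0}, S={0↦16, 1↦7}, K=[let z]>
11. <C=z, E={z↦2, y↦0}, S={0↦16, 1↦7, 2↦16}, K=∅>
→ final value 16

Answer: 16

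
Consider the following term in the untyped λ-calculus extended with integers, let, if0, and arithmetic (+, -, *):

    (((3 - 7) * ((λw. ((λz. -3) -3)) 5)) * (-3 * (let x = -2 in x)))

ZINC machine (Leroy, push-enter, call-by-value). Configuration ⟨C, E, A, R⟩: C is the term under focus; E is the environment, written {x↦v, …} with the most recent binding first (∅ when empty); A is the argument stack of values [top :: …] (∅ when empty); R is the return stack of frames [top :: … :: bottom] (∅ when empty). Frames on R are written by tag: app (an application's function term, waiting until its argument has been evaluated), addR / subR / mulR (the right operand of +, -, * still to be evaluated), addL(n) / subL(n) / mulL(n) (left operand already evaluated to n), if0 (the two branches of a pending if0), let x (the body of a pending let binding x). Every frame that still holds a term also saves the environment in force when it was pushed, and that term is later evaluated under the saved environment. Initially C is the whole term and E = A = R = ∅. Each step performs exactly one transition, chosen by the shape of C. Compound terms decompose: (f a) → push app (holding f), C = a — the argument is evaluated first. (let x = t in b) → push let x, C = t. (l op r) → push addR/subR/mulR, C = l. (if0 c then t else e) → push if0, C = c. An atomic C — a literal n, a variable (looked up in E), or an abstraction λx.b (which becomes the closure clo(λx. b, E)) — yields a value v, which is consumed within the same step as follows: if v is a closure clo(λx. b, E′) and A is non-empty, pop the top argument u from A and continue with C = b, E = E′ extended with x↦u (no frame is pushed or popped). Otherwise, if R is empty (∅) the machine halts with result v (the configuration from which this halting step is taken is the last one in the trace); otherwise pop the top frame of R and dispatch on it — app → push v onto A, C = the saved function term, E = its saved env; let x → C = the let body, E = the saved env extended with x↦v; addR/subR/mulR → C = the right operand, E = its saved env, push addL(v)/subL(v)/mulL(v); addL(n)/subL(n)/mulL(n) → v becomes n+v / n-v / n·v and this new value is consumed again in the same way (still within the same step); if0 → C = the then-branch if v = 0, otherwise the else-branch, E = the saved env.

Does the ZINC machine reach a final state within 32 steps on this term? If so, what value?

Answer: 72

Execution trace:
t=0: <C=(((3 - 7) * ((λw. ((λz. -3) -3)) 5)) * (-3 * (let x = -2 in x))), E=∅, A=∅, R=∅>
t=1: <C=((3 - 7) * ((λw. ((λz. -3) -3)) 5)), E=∅, A=∅, R=[mulR]>
t=2: <C=(3 - 7), E=∅, A=∅, R=[mulR :: mulR]>
t=3: <C=3, E=∅, A=∅, R=[subR :: mulR :: mulR]>
t=4: <C=7, E=∅, A=∅, R=[subL(3) :: mulR :: mulR]>
t=5: <C=((λw. ((λz. -3) -3)) 5), E=∅, A=∅, R=[mulL(-4) :: mulR]>
t=6: <C=5, E=∅, A=∅, R=[app :: mulL(-4) :: mulR]>
t=7: <C=(λw. ((λz. -3) -3)), E=∅, A=[5], R=[mulL(-4) :: mulR]>
t=8: <C=((λz. -3) -3), E={w↦5}, A=∅, R=[mulL(-4) :: mulR]>
t=9: <C=-3, E={w↦5}, A=∅, R=[app :: mulL(-4) :: mulR]>
t=10: <C=(λz. -3), E={w↦5}, A=[-3], R=[mulL(-4) :: mulR]>
t=11: <C=-3, E={z↦-3, w↦5}, A=∅, R=[mulL(-4) :: mulR]>
t=12: <C=(-3 * (let x = -2 in x)), E=∅, A=∅, R=[mulL(12)]>
t=13: <C=-3, E=∅, A=∅, R=[mulR :: mulL(12)]>
t=14: <C=(let x = -2 in x), E=∅, A=∅, R=[mulL(-3) :: mulL(12)]>
t=15: <C=-2, E=∅, A=∅, R=[let x :: mulL(-3) :: mulL(12)]>
t=16: <C=x, E={x↦-2}, A=∅, R=[mulL(-3) :: mulL(12)]>
→ final value 72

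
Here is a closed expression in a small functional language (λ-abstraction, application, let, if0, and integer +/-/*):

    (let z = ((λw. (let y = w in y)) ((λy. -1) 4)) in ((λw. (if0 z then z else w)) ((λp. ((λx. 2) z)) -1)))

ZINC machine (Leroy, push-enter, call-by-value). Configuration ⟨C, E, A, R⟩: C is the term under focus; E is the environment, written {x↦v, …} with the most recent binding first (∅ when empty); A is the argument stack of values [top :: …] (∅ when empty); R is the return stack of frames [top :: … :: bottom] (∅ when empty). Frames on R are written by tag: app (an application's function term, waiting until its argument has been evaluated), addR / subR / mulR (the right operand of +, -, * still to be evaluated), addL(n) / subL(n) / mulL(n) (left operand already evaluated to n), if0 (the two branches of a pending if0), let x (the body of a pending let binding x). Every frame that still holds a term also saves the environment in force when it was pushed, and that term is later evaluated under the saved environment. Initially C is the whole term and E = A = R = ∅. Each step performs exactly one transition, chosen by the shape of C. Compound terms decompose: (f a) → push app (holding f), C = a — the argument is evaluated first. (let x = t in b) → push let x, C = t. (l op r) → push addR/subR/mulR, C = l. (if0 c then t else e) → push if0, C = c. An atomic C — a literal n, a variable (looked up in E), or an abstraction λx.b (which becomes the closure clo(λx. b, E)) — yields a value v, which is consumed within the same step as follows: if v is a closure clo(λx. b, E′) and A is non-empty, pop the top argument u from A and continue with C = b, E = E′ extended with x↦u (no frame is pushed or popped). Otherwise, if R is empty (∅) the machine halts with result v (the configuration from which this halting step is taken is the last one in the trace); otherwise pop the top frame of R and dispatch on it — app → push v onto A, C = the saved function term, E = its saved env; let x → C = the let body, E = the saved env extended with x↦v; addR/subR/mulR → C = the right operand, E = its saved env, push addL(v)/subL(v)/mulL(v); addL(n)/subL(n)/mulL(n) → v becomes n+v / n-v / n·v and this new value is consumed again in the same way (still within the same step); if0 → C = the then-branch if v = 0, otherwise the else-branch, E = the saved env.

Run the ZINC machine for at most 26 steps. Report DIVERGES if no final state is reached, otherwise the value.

[0] <C=(let z = ((λw. (let y = w in y)) ((λy. -1) 4)) in ((λw. (if0 z then z else w)) ((λp. ((λx. 2) z)) -1))), E=∅, A=∅, R=∅>
[1] <C=((λw. (let y = w in y)) ((λy. -1) 4)), E=∅, A=∅, R=[let z]>
[2] <C=((λy. -1) 4), E=∅, A=∅, R=[app :: let z]>
[3] <C=4, E=∅, A=∅, R=[app :: app :: let z]>
[4] <C=(λy. -1), E=∅, A=[4], R=[app :: let z]>
[5] <C=-1, E={y↦4}, A=∅, R=[app :: let z]>
[6] <C=(λw. (let y = w in y)), E=∅, A=[-1], R=[let z]>
[7] <C=(let y = w in y), E={w↦-1}, A=∅, R=[let z]>
[8] <C=w, E={w↦-1}, A=∅, R=[let y :: let z]>
[9] <C=y, E={y↦-1, w↦-1}, A=∅, R=[let z]>
[10] <C=((λw. (if0 z then z else w)) ((λp. ((λx. 2) z)) -1)), E={z↦-1}, A=∅, R=∅>
[11] <C=((λp. ((λx. 2) z)) -1), E={z↦-1}, A=∅, R=[app]>
[12] <C=-1, E={z↦-1}, A=∅, R=[app :: app]>
[13] <C=(λp. ((λx. 2) z)), E={z↦-1}, A=[-1], R=[app]>
[14] <C=((λx. 2) z), E={p↦-1, z↦-1}, A=∅, R=[app]>
[15] <C=z, E={p↦-1, z↦-1}, A=∅, R=[app :: app]>
[16] <C=(λx. 2), E={p↦-1, z↦-1}, A=[-1], R=[app]>
[17] <C=2, E={x↦-1, p↦-1, z↦-1}, A=∅, R=[app]>
[18] <C=(λw. (if0 z then z else w)), E={z↦-1}, A=[2], R=∅>
[19] <C=(if0 z then z else w), E={w↦2, z↦-1}, A=∅, R=∅>
[20] <C=z, E={w↦2, z↦-1}, A=∅, R=[if0]>
[21] <C=w, E={w↦2, z↦-1}, A=∅, R=∅>
→ final value 2

Answer: 2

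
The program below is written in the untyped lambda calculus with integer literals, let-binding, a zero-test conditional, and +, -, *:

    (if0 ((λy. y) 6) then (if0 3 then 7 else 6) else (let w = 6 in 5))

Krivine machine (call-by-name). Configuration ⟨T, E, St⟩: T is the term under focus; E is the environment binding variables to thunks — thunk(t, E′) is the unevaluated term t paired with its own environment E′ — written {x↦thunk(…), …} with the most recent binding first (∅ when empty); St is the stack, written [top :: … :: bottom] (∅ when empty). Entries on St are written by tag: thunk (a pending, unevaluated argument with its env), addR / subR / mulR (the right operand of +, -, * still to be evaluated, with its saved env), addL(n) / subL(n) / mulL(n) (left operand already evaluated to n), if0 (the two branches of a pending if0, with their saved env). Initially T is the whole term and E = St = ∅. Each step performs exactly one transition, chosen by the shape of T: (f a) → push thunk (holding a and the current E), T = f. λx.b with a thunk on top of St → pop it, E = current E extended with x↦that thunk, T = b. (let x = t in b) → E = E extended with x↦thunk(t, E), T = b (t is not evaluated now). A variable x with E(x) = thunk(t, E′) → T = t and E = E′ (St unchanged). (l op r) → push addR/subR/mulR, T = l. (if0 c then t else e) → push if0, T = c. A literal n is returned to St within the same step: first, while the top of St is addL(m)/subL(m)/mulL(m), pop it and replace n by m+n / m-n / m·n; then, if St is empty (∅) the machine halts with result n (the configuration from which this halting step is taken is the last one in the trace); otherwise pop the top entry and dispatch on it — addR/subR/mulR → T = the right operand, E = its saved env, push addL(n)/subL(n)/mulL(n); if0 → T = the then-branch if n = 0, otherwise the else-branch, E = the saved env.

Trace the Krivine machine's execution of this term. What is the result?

t=0: <T=(if0 ((λy. y) 6) then (if0 3 then 7 else 6) else (let w = 6 in 5)), E=∅, St=∅>
t=1: <T=((λy. y) 6), E=∅, St=[if0]>
t=2: <T=(λy. y), E=∅, St=[thunk :: if0]>
t=3: <T=y, E={y↦thunk(6, ∅)}, St=[if0]>
t=4: <T=6, E=∅, St=[if0]>
t=5: <T=(let w = 6 in 5), E=∅, St=∅>
t=6: <T=5, E={w↦thunk(6, ∅)}, St=∅>
→ final value 5

Answer: 5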